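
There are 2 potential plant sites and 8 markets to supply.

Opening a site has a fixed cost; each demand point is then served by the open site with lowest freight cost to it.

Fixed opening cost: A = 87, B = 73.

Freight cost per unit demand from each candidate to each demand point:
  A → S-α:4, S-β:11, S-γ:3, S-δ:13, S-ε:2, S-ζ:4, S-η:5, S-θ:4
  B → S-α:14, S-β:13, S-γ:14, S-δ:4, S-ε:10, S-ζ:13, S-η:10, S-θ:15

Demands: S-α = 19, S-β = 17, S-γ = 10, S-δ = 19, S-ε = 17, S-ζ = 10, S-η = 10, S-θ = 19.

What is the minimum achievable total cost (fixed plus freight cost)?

Open {A, B}: assign each demand point to its cheapest open site.
  S-α→A 19×4=76, S-β→A 17×11=187, S-γ→A 10×3=30, S-δ→B 19×4=76, S-ε→A 17×2=34, S-ζ→A 10×4=40, S-η→A 10×5=50, S-θ→A 19×4=76
  freight cost 569, fixed 160 → total 729.
Compare {A}: freight cost 740 + fixed 87 = 827.
Compare {B}: freight cost 1388 + fixed 73 = 1461.

729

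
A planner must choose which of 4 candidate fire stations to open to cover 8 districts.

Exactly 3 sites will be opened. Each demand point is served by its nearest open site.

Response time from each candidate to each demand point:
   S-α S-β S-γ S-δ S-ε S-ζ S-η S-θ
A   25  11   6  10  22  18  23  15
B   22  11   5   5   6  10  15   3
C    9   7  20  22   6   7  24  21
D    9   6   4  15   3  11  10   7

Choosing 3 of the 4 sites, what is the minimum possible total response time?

Open {B, C, D}.
  S-α→C 9, S-β→D 6, S-γ→D 4, S-δ→B 5, S-ε→D 3, S-ζ→C 7, S-η→D 10, S-θ→B 3  ⇒ total 47.
Compare {A, B, D}: total 50.
Compare {A, C, D}: total 56.
No size-3 selection does better; minimum is 47.

47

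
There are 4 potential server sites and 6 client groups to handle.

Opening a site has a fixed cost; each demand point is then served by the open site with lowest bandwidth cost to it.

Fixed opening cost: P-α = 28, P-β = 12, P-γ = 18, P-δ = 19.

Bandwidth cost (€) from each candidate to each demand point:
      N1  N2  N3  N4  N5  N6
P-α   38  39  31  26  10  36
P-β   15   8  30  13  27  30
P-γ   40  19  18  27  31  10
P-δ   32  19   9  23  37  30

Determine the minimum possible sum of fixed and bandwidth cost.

121

Open {P-β, P-γ}: assign each demand point to its cheapest open site.
  N1→P-β 15, N2→P-β 8, N3→P-γ 18, N4→P-β 13, N5→P-β 27, N6→P-γ 10
  bandwidth cost 91, fixed 30 → total 121.
Compare {P-β, P-γ, P-δ}: bandwidth cost 82 + fixed 49 = 131.
Compare {P-α, P-β, P-γ}: bandwidth cost 74 + fixed 58 = 132.
Compare {P-β, P-δ}: bandwidth cost 102 + fixed 31 = 133.
All other subsets cost ≥ 131. Minimum total cost: 121.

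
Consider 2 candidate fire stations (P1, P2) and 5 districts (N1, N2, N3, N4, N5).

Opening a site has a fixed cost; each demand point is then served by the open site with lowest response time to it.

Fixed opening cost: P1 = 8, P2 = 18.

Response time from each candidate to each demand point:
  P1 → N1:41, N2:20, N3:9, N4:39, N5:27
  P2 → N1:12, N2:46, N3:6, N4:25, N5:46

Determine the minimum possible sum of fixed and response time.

Open {P1, P2}: assign each demand point to its cheapest open site.
  N1→P2 12, N2→P1 20, N3→P2 6, N4→P2 25, N5→P1 27
  response time 90, fixed 26 → total 116.
Compare {P1}: response time 136 + fixed 8 = 144.
Compare {P2}: response time 135 + fixed 18 = 153.

116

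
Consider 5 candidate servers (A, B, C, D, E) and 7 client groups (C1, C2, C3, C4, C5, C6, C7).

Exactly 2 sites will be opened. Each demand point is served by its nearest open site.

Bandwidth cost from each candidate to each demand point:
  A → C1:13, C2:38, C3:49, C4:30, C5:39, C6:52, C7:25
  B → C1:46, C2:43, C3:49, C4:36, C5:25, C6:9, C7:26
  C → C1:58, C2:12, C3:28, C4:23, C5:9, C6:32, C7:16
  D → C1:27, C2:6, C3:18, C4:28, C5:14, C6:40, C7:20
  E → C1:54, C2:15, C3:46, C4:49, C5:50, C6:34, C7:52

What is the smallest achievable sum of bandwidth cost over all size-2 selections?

Open {B, D}.
  C1→D 27, C2→D 6, C3→D 18, C4→D 28, C5→D 14, C6→B 9, C7→D 20  ⇒ total 122.
Compare {C, D}: total 131.
Compare {A, C}: total 133.
No size-2 selection does better; minimum is 122.

122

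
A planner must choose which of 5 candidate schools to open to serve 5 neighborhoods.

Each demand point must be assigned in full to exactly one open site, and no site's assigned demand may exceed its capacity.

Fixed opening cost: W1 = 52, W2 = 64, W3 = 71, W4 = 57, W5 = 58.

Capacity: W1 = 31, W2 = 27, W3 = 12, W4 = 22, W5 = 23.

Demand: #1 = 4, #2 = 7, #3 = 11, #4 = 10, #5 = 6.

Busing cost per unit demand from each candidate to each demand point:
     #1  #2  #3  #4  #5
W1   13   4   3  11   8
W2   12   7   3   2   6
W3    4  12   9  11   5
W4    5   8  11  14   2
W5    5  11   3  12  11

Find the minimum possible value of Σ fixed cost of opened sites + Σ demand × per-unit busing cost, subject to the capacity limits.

Open {W2, W4}; cheapest assignment that respects the capacities:
  W2 (cap 27, load 21): #3, #4 — cost 11×3 + 10×2 = 53
  W4 (cap 22, load 17): #1, #2, #5 — cost 4×5 + 7×8 + 6×2 = 88
  Shipping 141, fixed 121 → total 262.
  Any other capacity-feasible assignment to {W2, W4} ships for at least 141.
Compare {W2, W5}: its best feasible assignment gives total 280.
Compare {W1, W2}: its best feasible assignment gives total 281.
Every other set of open sites that can feasibly serve all demand totals ≥ 280 even under its best assignment. Minimum: 262.

262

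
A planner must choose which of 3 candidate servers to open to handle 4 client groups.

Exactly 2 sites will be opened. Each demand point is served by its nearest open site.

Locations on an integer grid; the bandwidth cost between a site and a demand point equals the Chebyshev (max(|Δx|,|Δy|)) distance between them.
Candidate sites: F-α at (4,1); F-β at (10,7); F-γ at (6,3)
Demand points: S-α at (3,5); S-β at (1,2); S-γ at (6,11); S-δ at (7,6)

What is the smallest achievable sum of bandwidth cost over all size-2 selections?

Open {F-α, F-β}.
  S-α→F-α 4, S-β→F-α 3, S-γ→F-β 4, S-δ→F-β 3  ⇒ total 14.
Compare {F-β, F-γ}: total 15.
Compare {F-α, F-γ}: total 17.

14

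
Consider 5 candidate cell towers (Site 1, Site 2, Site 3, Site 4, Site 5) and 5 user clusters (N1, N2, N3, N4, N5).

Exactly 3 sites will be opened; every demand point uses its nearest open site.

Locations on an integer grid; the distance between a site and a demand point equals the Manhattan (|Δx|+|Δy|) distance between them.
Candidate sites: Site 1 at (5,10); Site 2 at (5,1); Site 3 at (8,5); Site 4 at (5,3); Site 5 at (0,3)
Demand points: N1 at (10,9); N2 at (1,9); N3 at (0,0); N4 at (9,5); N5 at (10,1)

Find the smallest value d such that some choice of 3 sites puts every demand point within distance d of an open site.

Open {Site 1, Site 2, Site 3}.
  Farthest demand point is N1 at distance 6 (to Site 1); all others are ≤ 6.
With {Site 1, Site 2, Site 4} the worst case is 6.
With {Site 1, Site 3, Site 5} the worst case is 6.
No size-3 selection achieves below 6.

6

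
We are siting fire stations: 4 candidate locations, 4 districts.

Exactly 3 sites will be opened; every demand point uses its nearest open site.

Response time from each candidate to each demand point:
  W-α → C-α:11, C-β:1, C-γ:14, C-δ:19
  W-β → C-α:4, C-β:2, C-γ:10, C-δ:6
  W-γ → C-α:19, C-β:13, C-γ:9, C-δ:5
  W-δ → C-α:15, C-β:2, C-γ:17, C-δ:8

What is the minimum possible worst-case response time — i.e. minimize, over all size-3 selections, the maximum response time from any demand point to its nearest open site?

9

Open {W-α, W-β, W-γ}.
  Farthest demand point is C-γ at response time 9 (to W-γ); all others are ≤ 9.
With {W-β, W-γ, W-δ} the worst case is 9.
With {W-α, W-β, W-δ} the worst case is 10.
No size-3 selection achieves below 9.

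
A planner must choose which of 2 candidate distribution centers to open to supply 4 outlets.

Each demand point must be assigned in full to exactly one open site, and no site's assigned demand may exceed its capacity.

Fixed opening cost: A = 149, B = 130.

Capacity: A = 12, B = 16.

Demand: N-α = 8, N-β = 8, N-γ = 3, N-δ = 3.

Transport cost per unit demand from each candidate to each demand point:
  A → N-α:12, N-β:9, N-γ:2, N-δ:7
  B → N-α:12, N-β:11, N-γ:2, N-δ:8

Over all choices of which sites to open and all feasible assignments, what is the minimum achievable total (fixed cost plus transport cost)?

Open {A, B}; cheapest assignment that respects the capacities:
  A (cap 12, load 11): N-β, N-δ — cost 8×9 + 3×7 = 93
  B (cap 16, load 11): N-α, N-γ — cost 8×12 + 3×2 = 102
  Shipping 195, fixed 279 → total 474.
  Any other capacity-feasible assignment to {A, B} ships for at least 195.
Total demand is 22 and no other set of sites has combined capacity ≥ 22, so {A, B} is the only feasible choice of open sites. Minimum: 474.

474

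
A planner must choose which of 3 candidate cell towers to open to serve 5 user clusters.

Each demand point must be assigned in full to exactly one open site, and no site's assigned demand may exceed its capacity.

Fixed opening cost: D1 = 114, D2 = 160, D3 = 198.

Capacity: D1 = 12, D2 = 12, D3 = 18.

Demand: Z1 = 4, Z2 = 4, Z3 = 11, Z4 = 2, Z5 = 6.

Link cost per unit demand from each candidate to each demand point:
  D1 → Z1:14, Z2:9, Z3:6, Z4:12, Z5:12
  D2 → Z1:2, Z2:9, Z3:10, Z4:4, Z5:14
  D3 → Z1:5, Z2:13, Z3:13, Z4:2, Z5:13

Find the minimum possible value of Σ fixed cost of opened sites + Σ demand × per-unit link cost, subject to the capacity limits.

532

Open {D1, D3}; cheapest assignment that respects the capacities:
  D1 (cap 12, load 11): Z3 — cost 11×6 = 66
  D3 (cap 18, load 16): Z1, Z2, Z4, Z5 — cost 4×5 + 4×13 + 2×2 + 6×13 = 154
  Shipping 220, fixed 312 → total 532.
  Any other capacity-feasible assignment to {D1, D3} ships for at least 220.
Compare {D2, D3}: its best feasible assignment gives total 622.
Compare {D1, D2, D3}: its best feasible assignment gives total 664.
Every other set of open sites that can feasibly serve all demand totals ≥ 622 even under its best assignment. Minimum: 532.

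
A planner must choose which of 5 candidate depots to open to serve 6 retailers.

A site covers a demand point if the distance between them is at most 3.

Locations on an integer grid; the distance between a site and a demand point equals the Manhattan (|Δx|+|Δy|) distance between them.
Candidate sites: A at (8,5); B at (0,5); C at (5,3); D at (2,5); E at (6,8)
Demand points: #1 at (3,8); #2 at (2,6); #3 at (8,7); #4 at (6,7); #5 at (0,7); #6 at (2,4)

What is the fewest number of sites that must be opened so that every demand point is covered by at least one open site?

2

Coverage sets (demand points within 3 of each site):
  A: {#3}
  B: {#2, #5, #6}
  C: {}
  D: {#2, #6}
  E: {#1, #3, #4}
No single site covers all 6 demand points.
But {B, E} covers everything, so the minimum is 2.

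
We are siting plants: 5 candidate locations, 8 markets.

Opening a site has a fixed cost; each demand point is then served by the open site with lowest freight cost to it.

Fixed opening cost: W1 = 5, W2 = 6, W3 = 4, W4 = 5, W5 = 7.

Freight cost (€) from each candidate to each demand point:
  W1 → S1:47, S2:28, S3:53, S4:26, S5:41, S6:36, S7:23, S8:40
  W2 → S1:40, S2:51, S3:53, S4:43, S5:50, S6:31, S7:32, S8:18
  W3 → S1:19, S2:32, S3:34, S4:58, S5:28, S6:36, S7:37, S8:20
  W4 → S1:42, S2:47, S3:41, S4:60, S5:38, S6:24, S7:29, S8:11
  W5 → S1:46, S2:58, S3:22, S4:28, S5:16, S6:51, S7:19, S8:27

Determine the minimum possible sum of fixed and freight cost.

186

Open {W1, W3, W4, W5}: assign each demand point to its cheapest open site.
  S1→W3 19, S2→W1 28, S3→W5 22, S4→W1 26, S5→W5 16, S6→W4 24, S7→W5 19, S8→W4 11
  freight cost 165, fixed 21 → total 186.
Compare {W3, W4, W5}: freight cost 171 + fixed 16 = 187.
Compare {W1, W2, W3, W4, W5}: freight cost 165 + fixed 27 = 192.
Compare {W2, W3, W4, W5}: freight cost 171 + fixed 22 = 193.
All other subsets cost ≥ 187. Minimum total cost: 186.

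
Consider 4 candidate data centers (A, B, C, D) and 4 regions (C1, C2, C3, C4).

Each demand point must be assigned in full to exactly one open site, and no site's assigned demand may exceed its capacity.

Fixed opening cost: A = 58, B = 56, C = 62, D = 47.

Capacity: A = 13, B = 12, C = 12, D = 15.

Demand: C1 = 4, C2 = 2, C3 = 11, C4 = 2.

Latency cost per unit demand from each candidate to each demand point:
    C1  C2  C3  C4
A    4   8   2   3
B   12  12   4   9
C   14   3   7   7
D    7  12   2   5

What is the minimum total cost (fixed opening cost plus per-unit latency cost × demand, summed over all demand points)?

165

Open {A, D}; cheapest assignment that respects the capacities:
  A (cap 13, load 8): C1, C2, C4 — cost 4×4 + 2×8 + 2×3 = 38
  D (cap 15, load 11): C3 — cost 11×2 = 22
  Shipping 60, fixed 105 → total 165.
  Any other capacity-feasible assignment to {A, D} ships for at least 60.
Compare {C, D}: its best feasible assignment gives total 179.
Compare {B, D}: its best feasible assignment gives total 195.
Every other set of open sites that can feasibly serve all demand totals ≥ 179 even under its best assignment. Minimum: 165.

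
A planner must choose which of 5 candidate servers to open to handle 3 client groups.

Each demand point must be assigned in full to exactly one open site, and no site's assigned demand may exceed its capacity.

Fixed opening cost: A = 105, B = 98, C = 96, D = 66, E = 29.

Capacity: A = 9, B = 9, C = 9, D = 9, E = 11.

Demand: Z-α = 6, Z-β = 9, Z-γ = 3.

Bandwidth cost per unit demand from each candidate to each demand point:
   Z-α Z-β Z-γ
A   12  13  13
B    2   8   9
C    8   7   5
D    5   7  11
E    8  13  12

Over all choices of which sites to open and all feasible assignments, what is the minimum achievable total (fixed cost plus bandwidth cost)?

242

Open {D, E}; cheapest assignment that respects the capacities:
  D (cap 9, load 9): Z-β — cost 9×7 = 63
  E (cap 11, load 9): Z-α, Z-γ — cost 6×8 + 3×12 = 84
  Shipping 147, fixed 95 → total 242.
  Any other capacity-feasible assignment to {D, E} ships for at least 147.
Compare {B, D}: its best feasible assignment gives total 266.
Compare {C, E}: its best feasible assignment gives total 272.
Every other set of open sites that can feasibly serve all demand totals ≥ 266 even under its best assignment. Minimum: 242.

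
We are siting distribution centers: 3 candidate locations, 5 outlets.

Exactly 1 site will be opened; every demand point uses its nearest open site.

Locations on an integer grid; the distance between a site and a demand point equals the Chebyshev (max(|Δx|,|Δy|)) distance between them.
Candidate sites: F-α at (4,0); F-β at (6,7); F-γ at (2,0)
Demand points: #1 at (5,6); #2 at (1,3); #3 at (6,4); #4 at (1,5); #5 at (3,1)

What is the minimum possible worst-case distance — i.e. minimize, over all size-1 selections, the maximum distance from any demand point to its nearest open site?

Open {F-α}.
  Farthest demand point is #1 at distance 6 (to F-α); all others are ≤ 6.
With {F-β} the worst case is 6.
With {F-γ} the worst case is 6.
No size-1 selection achieves below 6.

6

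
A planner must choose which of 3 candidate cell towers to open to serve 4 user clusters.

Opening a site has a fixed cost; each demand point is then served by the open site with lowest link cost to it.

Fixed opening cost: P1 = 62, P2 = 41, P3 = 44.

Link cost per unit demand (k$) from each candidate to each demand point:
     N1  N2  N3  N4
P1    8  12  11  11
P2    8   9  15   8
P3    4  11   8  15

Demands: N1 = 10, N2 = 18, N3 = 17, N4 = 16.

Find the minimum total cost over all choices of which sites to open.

Open {P2, P3}: assign each demand point to its cheapest open site.
  N1→P3 10×4=40, N2→P2 18×9=162, N3→P3 17×8=136, N4→P2 16×8=128
  link cost 466, fixed 85 → total 551.
Compare {P1, P2, P3}: link cost 466 + fixed 147 = 613.
Compare {P1, P3}: link cost 550 + fixed 106 = 656.
Compare {P3}: link cost 614 + fixed 44 = 658.
All other subsets cost ≥ 613. Minimum total cost: 551.

551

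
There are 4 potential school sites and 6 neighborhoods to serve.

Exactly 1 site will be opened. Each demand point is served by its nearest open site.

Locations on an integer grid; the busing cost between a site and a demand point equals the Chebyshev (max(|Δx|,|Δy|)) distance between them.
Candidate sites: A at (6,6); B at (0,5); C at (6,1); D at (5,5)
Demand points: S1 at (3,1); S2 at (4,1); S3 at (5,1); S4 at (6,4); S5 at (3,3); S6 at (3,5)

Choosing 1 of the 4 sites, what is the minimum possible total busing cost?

16

Open {C}.
  S1→C 3, S2→C 2, S3→C 1, S4→C 3, S5→C 3, S6→C 4  ⇒ total 16.
Compare {D}: total 17.
Compare {A}: total 23.
No size-1 selection does better; minimum is 16.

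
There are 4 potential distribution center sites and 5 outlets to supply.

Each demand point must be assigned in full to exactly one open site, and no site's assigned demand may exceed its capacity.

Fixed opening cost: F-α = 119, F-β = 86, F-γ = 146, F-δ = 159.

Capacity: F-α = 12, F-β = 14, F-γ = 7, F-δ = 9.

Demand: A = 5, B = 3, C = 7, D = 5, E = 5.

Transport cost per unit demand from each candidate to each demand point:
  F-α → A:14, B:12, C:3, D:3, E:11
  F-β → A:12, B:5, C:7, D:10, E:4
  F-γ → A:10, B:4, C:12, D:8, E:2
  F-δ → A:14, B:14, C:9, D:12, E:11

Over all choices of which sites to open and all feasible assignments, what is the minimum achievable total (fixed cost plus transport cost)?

336

Open {F-α, F-β}; cheapest assignment that respects the capacities:
  F-α (cap 12, load 12): C, D — cost 7×3 + 5×3 = 36
  F-β (cap 14, load 13): A, B, E — cost 5×12 + 3×5 + 5×4 = 95
  Shipping 131, fixed 205 → total 336.
  Any other capacity-feasible assignment to {F-α, F-β} ships for at least 131.
Compare {F-α, F-β, F-γ}: its best feasible assignment gives total 472.
Compare {F-α, F-β, F-δ}: its best feasible assignment gives total 495.
Every other set of open sites that can feasibly serve all demand totals ≥ 472 even under its best assignment. Minimum: 336.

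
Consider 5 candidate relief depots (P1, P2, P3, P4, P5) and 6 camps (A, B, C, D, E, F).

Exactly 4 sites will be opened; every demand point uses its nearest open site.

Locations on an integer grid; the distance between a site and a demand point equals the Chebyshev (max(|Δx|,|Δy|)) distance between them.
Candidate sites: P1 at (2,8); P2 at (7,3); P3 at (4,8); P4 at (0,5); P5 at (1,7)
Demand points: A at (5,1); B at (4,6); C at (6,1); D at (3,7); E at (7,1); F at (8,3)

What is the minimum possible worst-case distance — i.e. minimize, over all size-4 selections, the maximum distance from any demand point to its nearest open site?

2

Open {P1, P2, P3, P4}.
  Farthest demand point is A at distance 2 (to P2); all others are ≤ 2.
With {P1, P2, P3, P5} the worst case is 2.
With {P1, P2, P4, P5} the worst case is 2.
No size-4 selection achieves below 2.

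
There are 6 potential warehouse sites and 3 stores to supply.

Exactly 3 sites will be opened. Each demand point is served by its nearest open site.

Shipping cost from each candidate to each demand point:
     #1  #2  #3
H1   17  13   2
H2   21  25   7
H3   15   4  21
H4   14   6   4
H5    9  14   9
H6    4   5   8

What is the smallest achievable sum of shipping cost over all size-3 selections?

10

Open {H1, H3, H6}.
  #1→H6 4, #2→H3 4, #3→H1 2  ⇒ total 10.
Compare {H1, H2, H6}: total 11.
Compare {H1, H4, H6}: total 11.
No size-3 selection does better; minimum is 10.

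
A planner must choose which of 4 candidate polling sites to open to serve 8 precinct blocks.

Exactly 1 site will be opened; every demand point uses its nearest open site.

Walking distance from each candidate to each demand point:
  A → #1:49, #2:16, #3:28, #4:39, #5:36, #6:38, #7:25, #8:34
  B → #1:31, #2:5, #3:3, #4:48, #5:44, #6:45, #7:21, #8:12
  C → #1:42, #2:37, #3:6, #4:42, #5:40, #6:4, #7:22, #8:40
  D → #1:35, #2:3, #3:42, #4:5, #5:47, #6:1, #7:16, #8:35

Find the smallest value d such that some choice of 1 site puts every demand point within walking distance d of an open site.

42

Open {C}.
  Farthest demand point is #1 at walking distance 42 (to C); all others are ≤ 42.
With {D} the worst case is 47.
With {B} the worst case is 48.
No size-1 selection achieves below 42.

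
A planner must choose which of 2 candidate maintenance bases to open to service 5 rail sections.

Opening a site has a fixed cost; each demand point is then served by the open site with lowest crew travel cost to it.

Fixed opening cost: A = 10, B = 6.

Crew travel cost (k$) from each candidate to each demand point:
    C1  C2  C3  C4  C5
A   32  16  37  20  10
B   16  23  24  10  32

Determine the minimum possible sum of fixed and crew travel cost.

92

Open {A, B}: assign each demand point to its cheapest open site.
  C1→B 16, C2→A 16, C3→B 24, C4→B 10, C5→A 10
  crew travel cost 76, fixed 16 → total 92.
Compare {B}: crew travel cost 105 + fixed 6 = 111.
Compare {A}: crew travel cost 115 + fixed 10 = 125.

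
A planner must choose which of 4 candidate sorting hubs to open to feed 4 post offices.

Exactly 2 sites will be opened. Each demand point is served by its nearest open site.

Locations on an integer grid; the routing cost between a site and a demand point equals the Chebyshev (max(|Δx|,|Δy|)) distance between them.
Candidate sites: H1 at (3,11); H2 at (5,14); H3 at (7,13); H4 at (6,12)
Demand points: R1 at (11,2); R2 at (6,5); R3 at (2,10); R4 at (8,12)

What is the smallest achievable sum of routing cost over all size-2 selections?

17

Open {H1, H3}.
  R1→H1 9, R2→H1 6, R3→H1 1, R4→H3 1  ⇒ total 17.
Compare {H1, H4}: total 18.
Compare {H1, H2}: total 19.
No size-2 selection does better; minimum is 17.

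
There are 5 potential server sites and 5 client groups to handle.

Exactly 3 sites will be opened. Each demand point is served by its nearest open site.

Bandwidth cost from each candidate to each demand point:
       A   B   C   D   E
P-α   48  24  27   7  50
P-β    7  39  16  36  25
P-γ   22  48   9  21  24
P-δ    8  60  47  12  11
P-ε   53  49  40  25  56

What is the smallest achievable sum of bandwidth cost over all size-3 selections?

59

Open {P-α, P-γ, P-δ}.
  A→P-δ 8, B→P-α 24, C→P-γ 9, D→P-α 7, E→P-δ 11  ⇒ total 59.
Compare {P-α, P-β, P-δ}: total 65.
Compare {P-α, P-β, P-γ}: total 71.
No size-3 selection does better; minimum is 59.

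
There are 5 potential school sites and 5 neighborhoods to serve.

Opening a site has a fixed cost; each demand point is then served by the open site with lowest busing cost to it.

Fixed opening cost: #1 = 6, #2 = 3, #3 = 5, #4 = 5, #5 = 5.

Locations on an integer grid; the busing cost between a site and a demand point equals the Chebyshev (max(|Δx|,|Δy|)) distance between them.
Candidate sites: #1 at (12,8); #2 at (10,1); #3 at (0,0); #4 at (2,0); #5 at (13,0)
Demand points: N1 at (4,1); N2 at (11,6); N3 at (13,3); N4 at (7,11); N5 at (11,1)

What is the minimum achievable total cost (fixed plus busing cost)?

Open {#1, #2}: assign each demand point to its cheapest open site.
  N1→#2 6, N2→#1 2, N3→#2 3, N4→#1 5, N5→#2 1
  busing cost 17, fixed 9 → total 26.
Compare {#1, #2, #4}: busing cost 13 + fixed 14 = 27.
Compare {#2}: busing cost 25 + fixed 3 = 28.
Compare {#2, #4}: busing cost 21 + fixed 8 = 29.
All other subsets cost ≥ 27. Minimum total cost: 26.

26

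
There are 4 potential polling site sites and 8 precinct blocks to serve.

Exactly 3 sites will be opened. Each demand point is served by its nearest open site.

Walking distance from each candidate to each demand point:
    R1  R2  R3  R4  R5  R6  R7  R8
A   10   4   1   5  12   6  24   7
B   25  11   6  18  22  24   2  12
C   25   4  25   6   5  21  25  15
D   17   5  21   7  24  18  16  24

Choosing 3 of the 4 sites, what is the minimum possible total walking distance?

40

Open {A, B, C}.
  R1→A 10, R2→A 4, R3→A 1, R4→A 5, R5→C 5, R6→A 6, R7→B 2, R8→A 7  ⇒ total 40.
Compare {A, B, D}: total 47.
Compare {A, C, D}: total 54.
No size-3 selection does better; minimum is 40.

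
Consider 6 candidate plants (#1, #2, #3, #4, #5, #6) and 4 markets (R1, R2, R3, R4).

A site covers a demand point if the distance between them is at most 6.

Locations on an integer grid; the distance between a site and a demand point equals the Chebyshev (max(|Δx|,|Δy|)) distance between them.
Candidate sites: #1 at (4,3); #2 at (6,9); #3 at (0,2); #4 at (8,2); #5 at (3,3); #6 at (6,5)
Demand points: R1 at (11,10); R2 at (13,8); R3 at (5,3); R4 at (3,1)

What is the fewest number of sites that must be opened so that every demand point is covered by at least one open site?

Coverage sets (demand points within 6 of each site):
  #1: {R3, R4}
  #2: {R1, R3}
  #3: {R3, R4}
  #4: {R2, R3, R4}
  #5: {R3, R4}
  #6: {R1, R3, R4}
No single site covers all 4 demand points.
But {#2, #4} covers everything, so the minimum is 2.

2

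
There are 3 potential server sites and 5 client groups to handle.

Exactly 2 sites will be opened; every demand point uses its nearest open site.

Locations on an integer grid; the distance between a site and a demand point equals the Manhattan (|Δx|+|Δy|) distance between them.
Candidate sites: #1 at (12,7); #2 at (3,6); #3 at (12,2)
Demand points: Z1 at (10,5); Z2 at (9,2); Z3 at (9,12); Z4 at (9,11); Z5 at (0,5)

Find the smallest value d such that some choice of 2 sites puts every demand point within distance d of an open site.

8

Open {#1, #2}.
  Farthest demand point is Z2 at distance 8 (to #1); all others are ≤ 8.
With {#2, #3} the worst case is 12.
With {#1, #3} the worst case is 14.
No size-2 selection achieves below 8.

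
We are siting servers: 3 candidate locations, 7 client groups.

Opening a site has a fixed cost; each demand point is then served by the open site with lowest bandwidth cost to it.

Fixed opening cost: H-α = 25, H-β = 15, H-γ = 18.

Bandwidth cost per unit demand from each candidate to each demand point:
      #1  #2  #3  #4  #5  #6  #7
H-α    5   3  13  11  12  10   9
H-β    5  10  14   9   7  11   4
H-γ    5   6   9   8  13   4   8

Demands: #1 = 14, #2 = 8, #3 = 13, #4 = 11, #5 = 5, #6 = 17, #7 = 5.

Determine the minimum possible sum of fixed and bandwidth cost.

479

Open {H-β, H-γ}: assign each demand point to its cheapest open site.
  #1→H-β 14×5=70, #2→H-γ 8×6=48, #3→H-γ 13×9=117, #4→H-γ 11×8=88, #5→H-β 5×7=35, #6→H-γ 17×4=68, #7→H-β 5×4=20
  bandwidth cost 446, fixed 33 → total 479.
Compare {H-α, H-β, H-γ}: bandwidth cost 422 + fixed 58 = 480.
Compare {H-α, H-γ}: bandwidth cost 467 + fixed 43 = 510.
Compare {H-γ}: bandwidth cost 496 + fixed 18 = 514.
All other subsets cost ≥ 480. Minimum total cost: 479.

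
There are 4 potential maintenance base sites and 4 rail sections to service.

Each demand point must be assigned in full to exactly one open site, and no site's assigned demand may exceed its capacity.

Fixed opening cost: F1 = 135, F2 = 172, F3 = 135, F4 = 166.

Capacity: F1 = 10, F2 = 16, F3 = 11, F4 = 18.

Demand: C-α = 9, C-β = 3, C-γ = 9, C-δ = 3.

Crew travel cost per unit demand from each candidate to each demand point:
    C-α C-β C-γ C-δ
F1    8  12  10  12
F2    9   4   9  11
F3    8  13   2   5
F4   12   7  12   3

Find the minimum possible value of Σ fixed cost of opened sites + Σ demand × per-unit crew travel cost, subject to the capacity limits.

451

Open {F2, F3}; cheapest assignment that respects the capacities:
  F2 (cap 16, load 15): C-α, C-β, C-δ — cost 9×9 + 3×4 + 3×11 = 126
  F3 (cap 11, load 9): C-γ — cost 9×2 = 18
  Shipping 144, fixed 307 → total 451.
  Any other capacity-feasible assignment to {F2, F3} ships for at least 144.
Compare {F3, F4}: its best feasible assignment gives total 457.
Compare {F1, F2}: its best feasible assignment gives total 505.
Every other set of open sites that can feasibly serve all demand totals ≥ 457 even under its best assignment. Minimum: 451.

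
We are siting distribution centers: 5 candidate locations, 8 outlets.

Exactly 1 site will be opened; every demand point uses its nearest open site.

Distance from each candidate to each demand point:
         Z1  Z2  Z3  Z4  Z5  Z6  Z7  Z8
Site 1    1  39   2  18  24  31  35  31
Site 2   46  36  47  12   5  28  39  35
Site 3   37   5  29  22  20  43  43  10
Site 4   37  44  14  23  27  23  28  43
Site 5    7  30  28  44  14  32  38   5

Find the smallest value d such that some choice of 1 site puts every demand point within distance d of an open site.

39

Open {Site 1}.
  Farthest demand point is Z2 at distance 39 (to Site 1); all others are ≤ 39.
With {Site 3} the worst case is 43.
With {Site 4} the worst case is 44.
No size-1 selection achieves below 39.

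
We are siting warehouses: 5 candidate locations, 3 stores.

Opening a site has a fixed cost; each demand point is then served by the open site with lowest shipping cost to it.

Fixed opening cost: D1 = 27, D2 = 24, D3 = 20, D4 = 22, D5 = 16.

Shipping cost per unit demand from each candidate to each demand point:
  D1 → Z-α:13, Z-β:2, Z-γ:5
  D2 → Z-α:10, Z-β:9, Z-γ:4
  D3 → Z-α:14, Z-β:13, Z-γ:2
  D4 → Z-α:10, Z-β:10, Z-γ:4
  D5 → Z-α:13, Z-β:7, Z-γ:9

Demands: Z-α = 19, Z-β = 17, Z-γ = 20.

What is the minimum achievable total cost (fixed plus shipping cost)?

Open {D1, D3, D4}: assign each demand point to its cheapest open site.
  Z-α→D4 19×10=190, Z-β→D1 17×2=34, Z-γ→D3 20×2=40
  shipping cost 264, fixed 69 → total 333.
Compare {D1, D2, D3}: shipping cost 264 + fixed 71 = 335.
Compare {D1, D3, D4, D5}: shipping cost 264 + fixed 85 = 349.
Compare {D1, D2, D3, D5}: shipping cost 264 + fixed 87 = 351.
All other subsets cost ≥ 335. Minimum total cost: 333.

333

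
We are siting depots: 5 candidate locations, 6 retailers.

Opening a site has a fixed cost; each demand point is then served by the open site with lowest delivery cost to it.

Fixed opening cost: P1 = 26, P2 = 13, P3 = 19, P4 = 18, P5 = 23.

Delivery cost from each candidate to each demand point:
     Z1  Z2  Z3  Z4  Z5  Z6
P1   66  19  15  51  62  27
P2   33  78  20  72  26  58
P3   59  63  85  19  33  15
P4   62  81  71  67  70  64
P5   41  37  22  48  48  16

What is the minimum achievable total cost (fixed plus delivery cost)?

185

Open {P1, P2, P3}: assign each demand point to its cheapest open site.
  Z1→P2 33, Z2→P1 19, Z3→P1 15, Z4→P3 19, Z5→P2 26, Z6→P3 15
  delivery cost 127, fixed 58 → total 185.
Compare {P1, P2, P3, P4}: delivery cost 127 + fixed 76 = 203.
Compare {P1, P3}: delivery cost 160 + fixed 45 = 205.
Compare {P2, P3, P5}: delivery cost 150 + fixed 55 = 205.
All other subsets cost ≥ 203. Minimum total cost: 185.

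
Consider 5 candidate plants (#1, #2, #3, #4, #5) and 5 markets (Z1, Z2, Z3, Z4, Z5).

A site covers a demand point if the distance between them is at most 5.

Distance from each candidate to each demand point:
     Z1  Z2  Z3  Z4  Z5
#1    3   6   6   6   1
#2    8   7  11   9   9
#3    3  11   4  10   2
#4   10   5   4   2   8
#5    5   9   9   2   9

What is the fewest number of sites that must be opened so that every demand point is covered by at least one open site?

Coverage sets (demand points within 5 of each site):
  #1: {Z1, Z5}
  #2: {}
  #3: {Z1, Z3, Z5}
  #4: {Z2, Z3, Z4}
  #5: {Z1, Z4}
No single site covers all 5 demand points.
But {#1, #4} covers everything, so the minimum is 2.

2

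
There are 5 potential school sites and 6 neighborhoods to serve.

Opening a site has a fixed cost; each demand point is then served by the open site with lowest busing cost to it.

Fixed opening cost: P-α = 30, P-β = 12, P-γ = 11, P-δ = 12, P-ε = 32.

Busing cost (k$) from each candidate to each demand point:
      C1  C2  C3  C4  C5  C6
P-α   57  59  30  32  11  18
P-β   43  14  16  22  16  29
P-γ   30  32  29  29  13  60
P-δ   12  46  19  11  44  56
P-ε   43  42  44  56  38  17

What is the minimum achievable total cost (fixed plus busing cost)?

Open {P-β, P-δ}: assign each demand point to its cheapest open site.
  C1→P-δ 12, C2→P-β 14, C3→P-β 16, C4→P-δ 11, C5→P-β 16, C6→P-β 29
  busing cost 98, fixed 24 → total 122.
Compare {P-β, P-γ, P-δ}: busing cost 95 + fixed 35 = 130.
Compare {P-α, P-β, P-δ}: busing cost 82 + fixed 54 = 136.
Compare {P-β, P-δ, P-ε}: busing cost 86 + fixed 56 = 142.
All other subsets cost ≥ 130. Minimum total cost: 122.

122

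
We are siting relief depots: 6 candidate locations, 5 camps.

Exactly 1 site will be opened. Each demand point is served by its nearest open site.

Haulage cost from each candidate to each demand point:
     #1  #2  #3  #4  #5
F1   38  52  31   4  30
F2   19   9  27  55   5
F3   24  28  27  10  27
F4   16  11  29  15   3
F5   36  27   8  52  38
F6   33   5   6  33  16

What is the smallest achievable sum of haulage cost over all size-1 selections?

Open {F4}.
  #1→F4 16, #2→F4 11, #3→F4 29, #4→F4 15, #5→F4 3  ⇒ total 74.
Compare {F6}: total 93.
Compare {F2}: total 115.
No size-1 selection does better; minimum is 74.

74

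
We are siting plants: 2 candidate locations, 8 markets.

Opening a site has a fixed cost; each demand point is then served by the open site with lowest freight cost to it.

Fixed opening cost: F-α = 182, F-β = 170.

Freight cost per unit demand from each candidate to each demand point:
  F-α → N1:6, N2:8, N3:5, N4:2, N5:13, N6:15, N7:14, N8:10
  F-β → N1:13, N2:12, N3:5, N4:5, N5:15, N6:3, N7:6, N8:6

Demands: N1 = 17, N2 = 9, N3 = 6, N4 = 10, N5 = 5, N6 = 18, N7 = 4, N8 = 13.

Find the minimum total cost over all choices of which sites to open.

797

Open {F-α, F-β}: assign each demand point to its cheapest open site.
  N1→F-α 17×6=102, N2→F-α 9×8=72, N3→F-α 6×5=30, N4→F-α 10×2=20, N5→F-α 5×13=65, N6→F-β 18×3=54, N7→F-β 4×6=24, N8→F-β 13×6=78
  freight cost 445, fixed 352 → total 797.
Compare {F-β}: freight cost 640 + fixed 170 = 810.
Compare {F-α}: freight cost 745 + fixed 182 = 927.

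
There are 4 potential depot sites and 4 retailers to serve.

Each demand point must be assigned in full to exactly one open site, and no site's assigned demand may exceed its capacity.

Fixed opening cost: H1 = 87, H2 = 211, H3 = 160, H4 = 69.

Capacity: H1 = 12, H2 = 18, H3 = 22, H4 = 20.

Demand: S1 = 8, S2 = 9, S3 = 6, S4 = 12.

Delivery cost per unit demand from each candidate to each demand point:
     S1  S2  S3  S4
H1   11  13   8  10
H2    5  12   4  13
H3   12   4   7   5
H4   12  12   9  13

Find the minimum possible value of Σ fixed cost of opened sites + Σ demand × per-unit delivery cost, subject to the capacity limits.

Open {H3, H4}; cheapest assignment that respects the capacities:
  H3 (cap 22, load 21): S2, S4 — cost 9×4 + 12×5 = 96
  H4 (cap 20, load 14): S1, S3 — cost 8×12 + 6×9 = 150
  Shipping 246, fixed 229 → total 475.
  Any other capacity-feasible assignment to {H3, H4} ships for at least 246.
Compare {H2, H3}: its best feasible assignment gives total 531.
Compare {H1, H3, H4}: its best feasible assignment gives total 554.
Every other set of open sites that can feasibly serve all demand totals ≥ 531 even under its best assignment. Minimum: 475.

475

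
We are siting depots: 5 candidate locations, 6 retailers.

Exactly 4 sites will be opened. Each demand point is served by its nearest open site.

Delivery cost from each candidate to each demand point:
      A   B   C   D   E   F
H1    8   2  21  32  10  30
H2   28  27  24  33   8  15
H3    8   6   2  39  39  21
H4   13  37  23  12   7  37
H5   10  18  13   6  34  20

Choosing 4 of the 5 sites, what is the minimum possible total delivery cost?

Open {H1, H2, H3, H5}.
  A→H1 8, B→H1 2, C→H3 2, D→H5 6, E→H2 8, F→H2 15  ⇒ total 41.
Compare {H2, H3, H4, H5}: total 44.
Compare {H1, H3, H4, H5}: total 45.
No size-4 selection does better; minimum is 41.

41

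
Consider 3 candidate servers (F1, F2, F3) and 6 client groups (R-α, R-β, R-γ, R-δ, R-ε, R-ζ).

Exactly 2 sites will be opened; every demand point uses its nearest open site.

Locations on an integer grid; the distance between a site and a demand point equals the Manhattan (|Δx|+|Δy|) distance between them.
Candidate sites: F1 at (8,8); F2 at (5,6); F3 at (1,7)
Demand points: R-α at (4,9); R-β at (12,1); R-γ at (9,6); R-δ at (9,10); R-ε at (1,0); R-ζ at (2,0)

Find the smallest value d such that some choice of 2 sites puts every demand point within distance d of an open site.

Open {F1, F2}.
  Farthest demand point is R-β at distance 11 (to F1); all others are ≤ 11.
With {F1, F3} the worst case is 11.
With {F2, F3} the worst case is 12.
No size-2 selection achieves below 11.

11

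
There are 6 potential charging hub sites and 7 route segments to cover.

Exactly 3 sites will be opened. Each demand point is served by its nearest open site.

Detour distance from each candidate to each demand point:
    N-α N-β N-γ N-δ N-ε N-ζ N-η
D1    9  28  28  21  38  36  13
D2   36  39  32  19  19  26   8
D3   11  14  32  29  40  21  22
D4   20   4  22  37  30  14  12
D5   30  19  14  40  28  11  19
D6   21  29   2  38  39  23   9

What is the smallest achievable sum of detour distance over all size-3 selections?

86

Open {D2, D4, D6}.
  N-α→D4 20, N-β→D4 4, N-γ→D6 2, N-δ→D2 19, N-ε→D2 19, N-ζ→D4 14, N-η→D2 8  ⇒ total 86.
Compare {D1, D4, D6}: total 89.
Compare {D2, D3, D6}: total 94.
No size-3 selection does better; minimum is 86.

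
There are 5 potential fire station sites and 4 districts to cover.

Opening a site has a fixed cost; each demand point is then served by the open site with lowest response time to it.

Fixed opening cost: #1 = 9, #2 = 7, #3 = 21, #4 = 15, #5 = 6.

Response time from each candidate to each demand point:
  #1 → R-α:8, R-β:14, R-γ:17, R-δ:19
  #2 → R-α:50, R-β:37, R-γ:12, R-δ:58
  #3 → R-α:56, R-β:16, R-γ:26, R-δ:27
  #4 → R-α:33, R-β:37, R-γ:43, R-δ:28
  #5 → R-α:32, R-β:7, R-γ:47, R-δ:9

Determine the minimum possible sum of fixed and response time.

56

Open {#1, #5}: assign each demand point to its cheapest open site.
  R-α→#1 8, R-β→#5 7, R-γ→#1 17, R-δ→#5 9
  response time 41, fixed 15 → total 56.
Compare {#1, #2, #5}: response time 36 + fixed 22 = 58.
Compare {#1}: response time 58 + fixed 9 = 67.
Compare {#1, #2}: response time 53 + fixed 16 = 69.
All other subsets cost ≥ 58. Minimum total cost: 56.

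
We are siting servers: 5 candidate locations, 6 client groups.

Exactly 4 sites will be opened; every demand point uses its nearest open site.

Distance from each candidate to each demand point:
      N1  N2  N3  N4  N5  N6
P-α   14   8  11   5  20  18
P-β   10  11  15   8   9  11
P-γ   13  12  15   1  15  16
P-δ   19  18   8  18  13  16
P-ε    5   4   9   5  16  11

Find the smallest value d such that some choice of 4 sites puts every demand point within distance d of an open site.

11

Open {P-α, P-β, P-γ, P-δ}.
  Farthest demand point is N6 at distance 11 (to P-β); all others are ≤ 11.
With {P-α, P-β, P-γ, P-ε} the worst case is 11.
With {P-α, P-β, P-δ, P-ε} the worst case is 11.
No size-4 selection achieves below 11.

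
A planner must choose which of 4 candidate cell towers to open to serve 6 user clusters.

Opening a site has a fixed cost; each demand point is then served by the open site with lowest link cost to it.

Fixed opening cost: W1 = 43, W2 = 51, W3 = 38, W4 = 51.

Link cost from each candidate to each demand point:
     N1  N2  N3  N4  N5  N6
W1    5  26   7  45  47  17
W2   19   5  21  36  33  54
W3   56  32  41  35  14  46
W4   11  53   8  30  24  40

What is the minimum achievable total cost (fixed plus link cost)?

Open {W1, W3}: assign each demand point to its cheapest open site.
  N1→W1 5, N2→W1 26, N3→W1 7, N4→W3 35, N5→W3 14, N6→W1 17
  link cost 104, fixed 81 → total 185.
Compare {W1}: link cost 147 + fixed 43 = 190.
Compare {W1, W2}: link cost 103 + fixed 94 = 197.
Compare {W1, W4}: link cost 109 + fixed 94 = 203.
All other subsets cost ≥ 190. Minimum total cost: 185.

185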